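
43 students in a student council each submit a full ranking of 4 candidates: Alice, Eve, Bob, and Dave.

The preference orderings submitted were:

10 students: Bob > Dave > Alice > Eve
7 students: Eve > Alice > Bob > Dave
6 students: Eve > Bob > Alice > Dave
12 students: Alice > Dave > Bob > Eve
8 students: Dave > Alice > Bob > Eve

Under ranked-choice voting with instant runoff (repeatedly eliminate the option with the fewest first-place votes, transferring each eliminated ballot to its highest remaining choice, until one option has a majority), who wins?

Round 1: Eve 13, Alice 12, Bob 10, Dave 8. Dave has the fewest and is eliminated.
Round 2: Alice 20, Eve 13, Bob 10. Bob has the fewest and is eliminated.
Round 3: Alice 30, Eve 13. Alice has a majority.

Alice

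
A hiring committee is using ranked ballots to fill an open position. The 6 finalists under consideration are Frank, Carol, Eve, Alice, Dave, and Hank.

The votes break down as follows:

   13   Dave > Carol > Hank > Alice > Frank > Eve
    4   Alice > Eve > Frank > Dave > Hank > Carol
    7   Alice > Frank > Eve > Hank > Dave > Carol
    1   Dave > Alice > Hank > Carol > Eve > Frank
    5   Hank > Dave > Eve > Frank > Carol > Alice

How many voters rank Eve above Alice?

5

Ballots ranking Eve above Alice: 5.
Ballots ranking Alice above Eve: 13+4+7+1 = 25.
So 5 of 30 voters prefer Eve to Alice.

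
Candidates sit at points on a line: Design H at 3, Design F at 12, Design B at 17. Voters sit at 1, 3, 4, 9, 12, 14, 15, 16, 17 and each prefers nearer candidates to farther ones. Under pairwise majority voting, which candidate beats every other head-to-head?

Design F

With single-peaked preferences on a line, the Condorcet winner is the candidate closest to the median voter.
The median voter (position 12) is closest to Design F at 12.
Check: Design F vs Design H — voters closer to Design F: 6 of 9.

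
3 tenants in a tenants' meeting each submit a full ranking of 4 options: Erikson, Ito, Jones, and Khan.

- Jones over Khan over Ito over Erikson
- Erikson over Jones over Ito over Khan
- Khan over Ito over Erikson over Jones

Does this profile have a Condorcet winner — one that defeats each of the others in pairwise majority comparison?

Head-to-head results (3 voters total):
Erikson vs Ito: Ito wins 2–1.
Erikson vs Jones: Erikson wins 2–1.
Erikson vs Khan: Khan wins 2–1.
Ito vs Jones: Jones wins 2–1.
Ito vs Khan: Khan wins 2–1.
Jones vs Khan: Jones wins 2–1.
No candidate beats all others: Erikson beats Jones beats Ito beats Erikson, a majority cycle.

No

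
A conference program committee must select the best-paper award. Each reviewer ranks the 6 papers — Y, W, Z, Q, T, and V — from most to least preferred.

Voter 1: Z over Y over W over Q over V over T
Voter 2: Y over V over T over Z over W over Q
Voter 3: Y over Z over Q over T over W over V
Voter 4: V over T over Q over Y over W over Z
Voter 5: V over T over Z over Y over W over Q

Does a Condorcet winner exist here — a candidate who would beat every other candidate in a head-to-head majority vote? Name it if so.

Y

Head-to-head results (5 voters total):
Y vs W: Y wins 5–0.
Y vs Z: Y wins 3–2.
Y vs Q: Y wins 4–1.
Y vs T: Y wins 3–2.
Y vs V: Y wins 3–2.
W vs Z: Z wins 4–1.
W vs Q: W wins 3–2.
W vs T: T wins 4–1.
W vs V: V wins 3–2.
Z vs Q: Z wins 4–1.
Z vs T: T wins 3–2.
Z vs V: V wins 3–2.
Q vs T: T wins 3–2.
Q vs V: V wins 3–2.
T vs V: V wins 4–1.
Y beats each rival — W (5–0), Z (3–2), Q (4–1), T (3–2), V (3–2) — so Y is the Condorcet winner.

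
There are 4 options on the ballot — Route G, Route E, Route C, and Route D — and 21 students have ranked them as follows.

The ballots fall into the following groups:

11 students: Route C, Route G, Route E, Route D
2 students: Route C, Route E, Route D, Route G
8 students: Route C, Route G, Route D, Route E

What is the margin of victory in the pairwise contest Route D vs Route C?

Ballots ranking Route D above Route C: 0.
Ballots ranking Route C above Route D: 11+2+8 = 21.
Route C wins 21–0, a margin of 21.

21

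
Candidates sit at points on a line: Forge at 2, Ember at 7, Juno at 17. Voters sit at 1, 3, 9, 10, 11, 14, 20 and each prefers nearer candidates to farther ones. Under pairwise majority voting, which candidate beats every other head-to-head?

With single-peaked preferences on a line, the Condorcet winner is the candidate closest to the median voter.
The median voter (position 10) is closest to Ember at 7.
Check: Ember vs Forge — voters closer to Ember: 5 of 7.

Ember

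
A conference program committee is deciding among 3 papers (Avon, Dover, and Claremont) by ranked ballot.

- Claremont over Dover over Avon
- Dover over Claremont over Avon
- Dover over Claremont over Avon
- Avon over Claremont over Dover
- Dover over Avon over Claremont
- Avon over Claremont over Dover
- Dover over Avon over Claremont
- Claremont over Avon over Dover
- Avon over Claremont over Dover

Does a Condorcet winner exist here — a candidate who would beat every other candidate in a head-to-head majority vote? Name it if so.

No Condorcet winner

Head-to-head results (9 voters total):
Avon vs Dover: Dover wins 5–4.
Avon vs Claremont: Avon wins 5–4.
Dover vs Claremont: Claremont wins 5–4.
No candidate beats all others: Avon beats Claremont beats Dover beats Avon, a majority cycle.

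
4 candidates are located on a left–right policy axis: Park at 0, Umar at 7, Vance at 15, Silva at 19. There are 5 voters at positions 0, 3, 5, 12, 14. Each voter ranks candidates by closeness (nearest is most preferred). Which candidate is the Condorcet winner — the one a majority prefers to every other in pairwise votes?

With single-peaked preferences on a line, the Condorcet winner is the candidate closest to the median voter.
The median voter (position 5) is closest to Umar at 7.
Check: Umar vs Park — voters closer to Umar: 3 of 5.

Umar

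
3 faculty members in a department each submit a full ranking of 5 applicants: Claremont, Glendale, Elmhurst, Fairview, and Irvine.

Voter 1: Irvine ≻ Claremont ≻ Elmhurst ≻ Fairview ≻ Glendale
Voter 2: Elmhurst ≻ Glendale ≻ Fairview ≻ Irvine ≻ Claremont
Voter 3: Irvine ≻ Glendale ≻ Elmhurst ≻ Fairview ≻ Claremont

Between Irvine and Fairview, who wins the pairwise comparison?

Irvine

Ballots ranking Irvine above Fairview: 2.
Ballots ranking Fairview above Irvine: 1.
Irvine wins the head-to-head, 2–1.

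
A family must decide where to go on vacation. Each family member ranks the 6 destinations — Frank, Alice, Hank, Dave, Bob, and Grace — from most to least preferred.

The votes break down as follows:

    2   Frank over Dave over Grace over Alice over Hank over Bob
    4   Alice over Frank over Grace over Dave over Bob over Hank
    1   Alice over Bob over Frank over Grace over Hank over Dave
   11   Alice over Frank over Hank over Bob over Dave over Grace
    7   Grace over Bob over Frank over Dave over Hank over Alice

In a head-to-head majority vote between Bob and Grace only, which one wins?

Ballots ranking Bob above Grace: 1+11 = 12.
Ballots ranking Grace above Bob: 2+4+7 = 13.
Grace wins the head-to-head, 13–12.

Grace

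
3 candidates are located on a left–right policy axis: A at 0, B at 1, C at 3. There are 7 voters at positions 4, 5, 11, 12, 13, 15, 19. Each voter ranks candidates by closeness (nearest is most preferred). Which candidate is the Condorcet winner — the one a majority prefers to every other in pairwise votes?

C

With single-peaked preferences on a line, the Condorcet winner is the candidate closest to the median voter.
The median voter (position 12) is closest to C at 3.
Check: C vs A — voters closer to C: 7 of 7.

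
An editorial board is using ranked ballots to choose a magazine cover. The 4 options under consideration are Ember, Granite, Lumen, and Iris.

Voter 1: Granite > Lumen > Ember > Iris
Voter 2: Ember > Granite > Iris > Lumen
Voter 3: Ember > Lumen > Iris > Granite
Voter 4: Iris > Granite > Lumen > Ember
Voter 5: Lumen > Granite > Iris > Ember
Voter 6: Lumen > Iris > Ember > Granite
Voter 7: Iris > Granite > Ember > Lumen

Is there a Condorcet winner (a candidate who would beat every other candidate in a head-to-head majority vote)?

No

Head-to-head results (7 voters total):
Ember vs Granite: Granite wins 4–3.
Ember vs Lumen: Lumen wins 4–3.
Ember vs Iris: Iris wins 4–3.
Granite vs Lumen: Granite wins 4–3.
Granite vs Iris: Iris wins 4–3.
Lumen vs Iris: Lumen wins 4–3.
No candidate beats all others: Granite beats Lumen beats Iris beats Granite, a majority cycle.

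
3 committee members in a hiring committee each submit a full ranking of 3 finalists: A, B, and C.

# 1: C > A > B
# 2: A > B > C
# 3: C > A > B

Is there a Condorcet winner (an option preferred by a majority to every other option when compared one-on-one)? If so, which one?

Head-to-head results (3 voters total):
A vs B: A wins 3–0.
A vs C: C wins 2–1.
B vs C: C wins 2–1.
C beats each rival — A (2–1), B (2–1) — so C is the Condorcet winner.

C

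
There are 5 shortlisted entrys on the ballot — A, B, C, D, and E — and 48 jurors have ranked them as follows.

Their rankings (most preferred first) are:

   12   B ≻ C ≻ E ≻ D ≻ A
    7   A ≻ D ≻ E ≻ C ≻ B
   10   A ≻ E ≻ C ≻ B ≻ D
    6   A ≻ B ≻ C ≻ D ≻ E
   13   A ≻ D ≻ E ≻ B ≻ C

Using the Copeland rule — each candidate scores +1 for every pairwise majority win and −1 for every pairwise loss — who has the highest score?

A

Pairwise results:
  A vs B: A wins 36–12.
  A vs C: A wins 36–12.
  A vs D: A wins 36–12.
  A vs E: A wins 36–12.
  B vs C: B wins 31–17.
  B vs D: B wins 28–20.
  B vs E: E wins 30–18.
  C vs D: C wins 28–20.
  C vs E: E wins 30–18.
  D vs E: D wins 26–22.
Copeland scores (wins − losses):
  A: 4 − 0 = 4
  B: 2 − 2 = 0
  C: 1 − 3 = -2
  D: 1 − 3 = -2
  E: 2 − 2 = 0
A has the best Copeland score.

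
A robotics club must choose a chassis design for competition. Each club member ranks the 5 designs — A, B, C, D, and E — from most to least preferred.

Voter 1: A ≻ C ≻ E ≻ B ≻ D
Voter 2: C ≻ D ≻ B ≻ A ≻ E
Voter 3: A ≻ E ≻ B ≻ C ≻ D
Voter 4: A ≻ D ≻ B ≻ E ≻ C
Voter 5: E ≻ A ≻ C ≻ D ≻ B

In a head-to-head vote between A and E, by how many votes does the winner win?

Ballots ranking A above E: 4.
Ballots ranking E above A: 1.
A wins 4–1, a margin of 3.

3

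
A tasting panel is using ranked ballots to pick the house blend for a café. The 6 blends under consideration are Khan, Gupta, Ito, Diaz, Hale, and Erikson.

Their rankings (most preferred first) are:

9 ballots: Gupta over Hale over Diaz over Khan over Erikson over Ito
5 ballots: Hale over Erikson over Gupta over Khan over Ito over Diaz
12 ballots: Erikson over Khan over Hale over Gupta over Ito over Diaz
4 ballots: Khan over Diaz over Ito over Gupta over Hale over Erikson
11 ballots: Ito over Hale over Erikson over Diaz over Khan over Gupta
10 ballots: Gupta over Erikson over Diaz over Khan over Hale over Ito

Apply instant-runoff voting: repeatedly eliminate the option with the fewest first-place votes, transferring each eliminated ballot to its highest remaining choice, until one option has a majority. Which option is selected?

Round 1: Gupta 19, Erikson 12, Ito 11, Hale 5, Khan 4, Diaz 0. Diaz has the fewest and is eliminated.
Round 2: Gupta 19, Erikson 12, Ito 11, Hale 5, Khan 4. Khan has the fewest and is eliminated.
Round 3: Gupta 19, Ito 15, Erikson 12, Hale 5. Hale has the fewest and is eliminated.
Round 4: Gupta 19, Erikson 17, Ito 15. Ito has the fewest and is eliminated.
Round 5: Erikson 28, Gupta 23. Erikson has a majority.

Erikson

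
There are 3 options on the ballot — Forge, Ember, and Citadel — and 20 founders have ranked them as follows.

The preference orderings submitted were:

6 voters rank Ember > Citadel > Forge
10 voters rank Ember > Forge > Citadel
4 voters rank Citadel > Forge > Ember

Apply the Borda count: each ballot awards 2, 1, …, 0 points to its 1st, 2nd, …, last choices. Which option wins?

Ember

Borda scores:
  Forge: 6·0 + 10·1 + 4·1 = 14
  Ember: 6·2 + 10·2 + 4·0 = 32
  Citadel: 6·1 + 10·0 + 4·2 = 14
Ember has the highest total.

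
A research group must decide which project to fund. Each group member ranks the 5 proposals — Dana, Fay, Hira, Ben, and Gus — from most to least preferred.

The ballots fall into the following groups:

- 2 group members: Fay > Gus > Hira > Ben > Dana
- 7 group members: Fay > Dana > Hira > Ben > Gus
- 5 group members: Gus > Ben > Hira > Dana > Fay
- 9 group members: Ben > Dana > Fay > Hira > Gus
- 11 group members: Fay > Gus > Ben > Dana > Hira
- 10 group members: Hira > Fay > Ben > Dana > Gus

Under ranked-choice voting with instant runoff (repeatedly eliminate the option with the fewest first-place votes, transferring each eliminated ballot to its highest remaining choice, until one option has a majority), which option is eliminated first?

Dana

Round 1: Fay 20, Hira 10, Ben 9, Gus 5, Dana 0. Dana has the fewest and is eliminated.
Round 2: Fay 20, Hira 10, Ben 9, Gus 5. Gus has the fewest and is eliminated.
Round 3: Fay 20, Ben 14, Hira 10. Hira has the fewest and is eliminated.
Round 4: Fay 30, Ben 14. Fay has a majority.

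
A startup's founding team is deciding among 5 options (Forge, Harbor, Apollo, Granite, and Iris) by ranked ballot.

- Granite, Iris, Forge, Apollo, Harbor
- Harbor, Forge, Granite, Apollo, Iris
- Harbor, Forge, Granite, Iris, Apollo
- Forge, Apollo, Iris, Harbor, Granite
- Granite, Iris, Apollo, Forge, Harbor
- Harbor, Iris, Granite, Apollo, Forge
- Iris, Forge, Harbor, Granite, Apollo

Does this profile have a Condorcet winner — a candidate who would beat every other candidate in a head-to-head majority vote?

No

Head-to-head results (7 voters total):
Forge vs Harbor: Forge wins 4–3.
Forge vs Apollo: Forge wins 5–2.
Forge vs Granite: Forge wins 4–3.
Forge vs Iris: Iris wins 4–3.
Harbor vs Apollo: Harbor wins 4–3.
Harbor vs Granite: Harbor wins 5–2.
Harbor vs Iris: Iris wins 4–3.
Apollo vs Granite: Granite wins 6–1.
Apollo vs Iris: Iris wins 5–2.
Granite vs Iris: Granite wins 4–3.
No candidate beats all others: Forge beats Granite beats Iris beats Forge, a majority cycle.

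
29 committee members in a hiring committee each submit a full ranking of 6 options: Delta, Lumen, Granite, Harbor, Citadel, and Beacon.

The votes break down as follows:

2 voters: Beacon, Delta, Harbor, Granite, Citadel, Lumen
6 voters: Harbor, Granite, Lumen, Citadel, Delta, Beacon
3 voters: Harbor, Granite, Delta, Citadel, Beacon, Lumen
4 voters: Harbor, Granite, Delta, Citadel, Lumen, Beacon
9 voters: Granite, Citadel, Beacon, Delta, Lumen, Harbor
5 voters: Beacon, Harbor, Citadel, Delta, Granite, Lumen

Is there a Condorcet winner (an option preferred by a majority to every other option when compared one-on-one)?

Head-to-head results (29 voters total):
Delta vs Lumen: Delta wins 23–6.
Delta vs Granite: Granite wins 22–7.
Delta vs Harbor: Harbor wins 18–11.
Delta vs Citadel: Citadel wins 20–9.
Delta vs Beacon: Beacon wins 16–13.
Lumen vs Granite: Granite wins 29–0.
Lumen vs Harbor: Harbor wins 20–9.
Lumen vs Citadel: Citadel wins 23–6.
Lumen vs Beacon: Beacon wins 19–10.
Granite vs Harbor: Harbor wins 20–9.
Granite vs Citadel: Granite wins 24–5.
Granite vs Beacon: Granite wins 22–7.
Harbor vs Citadel: Harbor wins 20–9.
Harbor vs Beacon: Beacon wins 16–13.
Citadel vs Beacon: Citadel wins 22–7.
No candidate beats all others: Granite beats Beacon beats Harbor beats Granite, a majority cycle.

No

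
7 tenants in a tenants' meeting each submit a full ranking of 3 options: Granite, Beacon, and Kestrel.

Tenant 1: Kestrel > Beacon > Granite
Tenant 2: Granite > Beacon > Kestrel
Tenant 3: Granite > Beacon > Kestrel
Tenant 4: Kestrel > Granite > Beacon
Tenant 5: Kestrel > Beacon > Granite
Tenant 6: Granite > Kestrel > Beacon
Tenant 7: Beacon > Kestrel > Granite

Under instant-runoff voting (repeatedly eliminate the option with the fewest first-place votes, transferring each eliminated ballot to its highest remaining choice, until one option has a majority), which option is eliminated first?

Beacon

Round 1: Granite 3, Kestrel 3, Beacon 1. Beacon has the fewest and is eliminated.
Round 2: Kestrel 4, Granite 3. Kestrel has a majority.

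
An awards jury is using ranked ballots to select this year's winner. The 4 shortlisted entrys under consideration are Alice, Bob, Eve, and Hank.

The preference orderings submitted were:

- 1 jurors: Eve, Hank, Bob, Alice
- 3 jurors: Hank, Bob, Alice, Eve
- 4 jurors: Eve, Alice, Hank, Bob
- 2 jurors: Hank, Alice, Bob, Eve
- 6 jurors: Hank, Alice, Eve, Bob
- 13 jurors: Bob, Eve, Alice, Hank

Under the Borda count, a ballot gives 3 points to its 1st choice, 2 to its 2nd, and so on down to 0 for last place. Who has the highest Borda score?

Borda scores:
  Alice: 0 + 3·1 + 4·2 + 2·2 + 6·2 + 13·1 = 40
  Bob: 1 + 3·2 + 4·0 + 2·1 + 6·0 + 13·3 = 48
  Eve: 3 + 3·0 + 4·3 + 2·0 + 6·1 + 13·2 = 47
  Hank: 2 + 3·3 + 4·1 + 2·3 + 6·3 + 13·0 = 39
Bob has the highest total.

Bob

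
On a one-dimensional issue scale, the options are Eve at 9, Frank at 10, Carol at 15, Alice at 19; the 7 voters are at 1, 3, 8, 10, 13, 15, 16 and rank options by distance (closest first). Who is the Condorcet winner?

Frank

With single-peaked preferences on a line, the Condorcet winner is the candidate closest to the median voter.
The median voter (position 10) is closest to Frank at 10.
Check: Frank vs Alice — voters closer to Frank: 5 of 7.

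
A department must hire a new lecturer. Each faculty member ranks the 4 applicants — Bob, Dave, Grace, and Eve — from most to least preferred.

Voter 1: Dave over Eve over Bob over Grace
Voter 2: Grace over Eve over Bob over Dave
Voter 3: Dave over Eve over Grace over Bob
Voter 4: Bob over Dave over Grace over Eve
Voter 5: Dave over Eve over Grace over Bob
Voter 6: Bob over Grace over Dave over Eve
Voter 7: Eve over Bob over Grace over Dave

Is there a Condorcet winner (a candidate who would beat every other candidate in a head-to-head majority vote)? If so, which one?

Head-to-head results (7 voters total):
Bob vs Dave: Bob wins 4–3.
Bob vs Grace: Bob wins 4–3.
Bob vs Eve: Eve wins 5–2.
Dave vs Grace: Dave wins 4–3.
Dave vs Eve: Dave wins 5–2.
Grace vs Eve: Eve wins 4–3.
No candidate beats all others: Bob beats Dave beats Eve beats Bob, a majority cycle.

There is no Condorcet winner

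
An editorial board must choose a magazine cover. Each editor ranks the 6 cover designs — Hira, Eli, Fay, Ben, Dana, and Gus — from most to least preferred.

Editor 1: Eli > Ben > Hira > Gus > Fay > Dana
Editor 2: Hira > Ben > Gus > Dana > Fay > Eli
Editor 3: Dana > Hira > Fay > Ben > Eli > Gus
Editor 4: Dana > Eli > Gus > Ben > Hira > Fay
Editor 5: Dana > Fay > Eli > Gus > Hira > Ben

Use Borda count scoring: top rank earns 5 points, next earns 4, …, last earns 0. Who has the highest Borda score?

Borda scores:
  Hira: 3 + 5 + 4 + 1 + 1 = 14
  Eli: 5 + 0 + 1 + 4 + 3 = 13
  Fay: 1 + 1 + 3 + 0 + 4 = 9
  Ben: 4 + 4 + 2 + 2 + 0 = 12
  Dana: 0 + 2 + 5 + 5 + 5 = 17
  Gus: 2 + 3 + 0 + 3 + 2 = 10
Dana has the highest total.

Dana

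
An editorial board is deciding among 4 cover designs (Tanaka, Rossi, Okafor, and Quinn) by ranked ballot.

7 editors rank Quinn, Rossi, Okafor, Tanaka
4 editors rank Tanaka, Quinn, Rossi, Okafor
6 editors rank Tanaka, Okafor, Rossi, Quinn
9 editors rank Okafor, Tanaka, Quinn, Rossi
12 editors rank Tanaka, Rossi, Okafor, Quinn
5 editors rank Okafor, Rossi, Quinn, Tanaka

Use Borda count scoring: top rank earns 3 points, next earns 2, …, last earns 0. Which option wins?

Tanaka

Borda scores:
  Tanaka: 7·0 + 4·3 + 6·3 + 9·2 + 12·3 + 5·0 = 84
  Rossi: 7·2 + 4·1 + 6·1 + 9·0 + 12·2 + 5·2 = 58
  Okafor: 7·1 + 4·0 + 6·2 + 9·3 + 12·1 + 5·3 = 73
  Quinn: 7·3 + 4·2 + 6·0 + 9·1 + 12·0 + 5·1 = 43
Tanaka has the highest total.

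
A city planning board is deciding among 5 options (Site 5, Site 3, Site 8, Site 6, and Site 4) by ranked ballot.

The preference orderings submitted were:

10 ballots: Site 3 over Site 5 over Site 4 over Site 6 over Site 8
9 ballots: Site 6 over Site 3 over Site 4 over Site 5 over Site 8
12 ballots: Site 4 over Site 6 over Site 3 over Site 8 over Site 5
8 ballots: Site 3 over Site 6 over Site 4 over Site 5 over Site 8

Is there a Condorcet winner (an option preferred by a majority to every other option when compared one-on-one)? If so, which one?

Head-to-head results (39 voters total):
Site 5 vs Site 3: Site 3 wins 39–0.
Site 5 vs Site 8: Site 5 wins 27–12.
Site 5 vs Site 6: Site 6 wins 29–10.
Site 5 vs Site 4: Site 4 wins 29–10.
Site 3 vs Site 8: Site 3 wins 39–0.
Site 3 vs Site 6: Site 6 wins 21–18.
Site 3 vs Site 4: Site 3 wins 27–12.
Site 8 vs Site 6: Site 6 wins 39–0.
Site 8 vs Site 4: Site 4 wins 39–0.
Site 6 vs Site 4: Site 4 wins 22–17.
No candidate beats all others: Site 3 beats Site 4 beats Site 6 beats Site 3, a majority cycle.

None — there is no Condorcet winner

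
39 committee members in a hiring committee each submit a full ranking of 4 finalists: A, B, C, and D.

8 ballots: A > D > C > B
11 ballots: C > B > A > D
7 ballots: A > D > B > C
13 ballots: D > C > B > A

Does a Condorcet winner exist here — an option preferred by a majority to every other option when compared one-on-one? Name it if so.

Head-to-head results (39 voters total):
A vs B: B wins 24–15.
A vs C: C wins 24–15.
A vs D: A wins 26–13.
B vs C: C wins 32–7.
B vs D: D wins 28–11.
C vs D: D wins 28–11.
No candidate beats all others: A beats D beats B beats A, a majority cycle.

No Condorcet winner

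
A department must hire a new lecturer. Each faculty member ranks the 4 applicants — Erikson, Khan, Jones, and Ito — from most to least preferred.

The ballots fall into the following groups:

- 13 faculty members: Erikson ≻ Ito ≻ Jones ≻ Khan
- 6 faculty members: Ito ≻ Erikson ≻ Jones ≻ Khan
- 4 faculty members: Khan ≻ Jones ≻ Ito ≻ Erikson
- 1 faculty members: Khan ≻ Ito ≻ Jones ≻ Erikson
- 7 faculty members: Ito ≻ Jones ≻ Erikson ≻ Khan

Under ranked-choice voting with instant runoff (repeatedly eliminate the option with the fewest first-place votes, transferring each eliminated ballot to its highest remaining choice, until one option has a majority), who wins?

Ito

Round 1: Erikson 13, Ito 13, Khan 5, Jones 0. Jones has the fewest and is eliminated.
Round 2: Erikson 13, Ito 13, Khan 5. Khan has the fewest and is eliminated.
Round 3: Ito 18, Erikson 13. Ito has a majority.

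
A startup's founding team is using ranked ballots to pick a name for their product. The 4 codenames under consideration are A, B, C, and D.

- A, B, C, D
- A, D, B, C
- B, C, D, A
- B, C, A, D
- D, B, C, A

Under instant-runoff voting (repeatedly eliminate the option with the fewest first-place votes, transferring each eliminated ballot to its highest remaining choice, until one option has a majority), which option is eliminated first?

Round 1: A 2, B 2, D 1, C 0. C has the fewest and is eliminated.
Round 2: A 2, B 2, D 1. D has the fewest and is eliminated.
Round 3: B 3, A 2. B has a majority.

C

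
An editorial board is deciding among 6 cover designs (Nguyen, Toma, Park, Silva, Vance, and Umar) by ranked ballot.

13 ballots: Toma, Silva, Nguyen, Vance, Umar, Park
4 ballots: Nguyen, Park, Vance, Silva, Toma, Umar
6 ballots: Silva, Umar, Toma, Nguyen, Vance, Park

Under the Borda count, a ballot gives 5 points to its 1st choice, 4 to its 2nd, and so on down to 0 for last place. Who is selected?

Borda scores:
  Nguyen: 13·3 + 4·5 + 6·2 = 71
  Toma: 13·5 + 4·1 + 6·3 = 87
  Park: 13·0 + 4·4 + 6·0 = 16
  Silva: 13·4 + 4·2 + 6·5 = 90
  Vance: 13·2 + 4·3 + 6·1 = 44
  Umar: 13·1 + 4·0 + 6·4 = 37
Silva has the highest total.

Silva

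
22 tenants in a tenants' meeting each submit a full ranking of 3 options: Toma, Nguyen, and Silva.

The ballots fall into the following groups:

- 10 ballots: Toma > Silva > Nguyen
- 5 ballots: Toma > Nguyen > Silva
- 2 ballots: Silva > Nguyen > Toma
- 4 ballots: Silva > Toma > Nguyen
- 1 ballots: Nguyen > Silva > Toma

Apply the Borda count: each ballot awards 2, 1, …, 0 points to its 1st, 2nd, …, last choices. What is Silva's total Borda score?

23

Borda scores:
  Toma: 10·2 + 5·2 + 2·0 + 4·1 + 0 = 34
  Nguyen: 10·0 + 5·1 + 2·1 + 4·0 + 2 = 9
  Silva: 10·1 + 5·0 + 2·2 + 4·2 + 1 = 23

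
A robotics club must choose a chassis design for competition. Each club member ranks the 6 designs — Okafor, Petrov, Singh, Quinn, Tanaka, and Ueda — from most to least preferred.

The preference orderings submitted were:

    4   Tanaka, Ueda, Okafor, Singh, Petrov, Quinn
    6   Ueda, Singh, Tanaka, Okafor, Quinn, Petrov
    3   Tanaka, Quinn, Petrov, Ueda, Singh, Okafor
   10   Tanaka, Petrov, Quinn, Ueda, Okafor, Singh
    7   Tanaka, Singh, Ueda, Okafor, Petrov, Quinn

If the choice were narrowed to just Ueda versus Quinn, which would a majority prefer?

Ballots ranking Ueda above Quinn: 4+6+7 = 17.
Ballots ranking Quinn above Ueda: 3+10 = 13.
Ueda wins the head-to-head, 17–13.

Ueda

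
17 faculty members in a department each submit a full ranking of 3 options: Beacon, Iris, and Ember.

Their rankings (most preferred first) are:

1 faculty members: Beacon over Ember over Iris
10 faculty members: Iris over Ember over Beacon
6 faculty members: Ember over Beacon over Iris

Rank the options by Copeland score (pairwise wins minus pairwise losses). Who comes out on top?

Iris

Pairwise results:
  Beacon vs Iris: Iris wins 10–7.
  Beacon vs Ember: Ember wins 16–1.
  Iris vs Ember: Iris wins 10–7.
Copeland scores (wins − losses):
  Beacon: 0 − 2 = -2
  Iris: 2 − 0 = 2
  Ember: 1 − 1 = 0
Iris has the best Copeland score.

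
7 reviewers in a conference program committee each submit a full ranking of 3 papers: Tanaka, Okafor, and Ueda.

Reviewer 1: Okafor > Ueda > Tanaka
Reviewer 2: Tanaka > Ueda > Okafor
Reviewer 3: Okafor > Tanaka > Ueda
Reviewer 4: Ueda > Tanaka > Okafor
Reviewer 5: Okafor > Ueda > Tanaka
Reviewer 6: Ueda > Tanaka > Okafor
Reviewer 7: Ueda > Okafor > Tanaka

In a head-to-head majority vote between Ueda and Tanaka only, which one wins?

Ballots ranking Ueda above Tanaka: 5.
Ballots ranking Tanaka above Ueda: 2.
Ueda wins the head-to-head, 5–2.

Ueda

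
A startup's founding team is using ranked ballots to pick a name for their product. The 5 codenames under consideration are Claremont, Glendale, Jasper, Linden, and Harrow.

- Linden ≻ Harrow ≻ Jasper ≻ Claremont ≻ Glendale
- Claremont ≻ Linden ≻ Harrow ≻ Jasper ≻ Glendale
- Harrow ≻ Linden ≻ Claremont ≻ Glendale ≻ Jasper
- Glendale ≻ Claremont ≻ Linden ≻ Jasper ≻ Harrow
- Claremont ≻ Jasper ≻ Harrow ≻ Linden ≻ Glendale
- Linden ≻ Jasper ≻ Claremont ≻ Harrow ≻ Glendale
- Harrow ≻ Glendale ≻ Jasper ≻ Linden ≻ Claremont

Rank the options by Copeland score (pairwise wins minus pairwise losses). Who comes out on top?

Pairwise results:
  Claremont vs Glendale: Claremont wins 5–2.
  Claremont vs Jasper: Claremont wins 4–3.
  Claremont vs Linden: Linden wins 4–3.
  Claremont vs Harrow: Claremont wins 4–3.
  Glendale vs Jasper: Jasper wins 4–3.
  Glendale vs Linden: Linden wins 5–2.
  Glendale vs Harrow: Harrow wins 6–1.
  Jasper vs Linden: Linden wins 5–2.
  Jasper vs Harrow: Harrow wins 4–3.
  Linden vs Harrow: Linden wins 4–3.
Copeland scores (wins − losses):
  Claremont: 3 − 1 = 2
  Glendale: 0 − 4 = -4
  Jasper: 1 − 3 = -2
  Linden: 4 − 0 = 4
  Harrow: 2 − 2 = 0
Linden has the best Copeland score.

Linden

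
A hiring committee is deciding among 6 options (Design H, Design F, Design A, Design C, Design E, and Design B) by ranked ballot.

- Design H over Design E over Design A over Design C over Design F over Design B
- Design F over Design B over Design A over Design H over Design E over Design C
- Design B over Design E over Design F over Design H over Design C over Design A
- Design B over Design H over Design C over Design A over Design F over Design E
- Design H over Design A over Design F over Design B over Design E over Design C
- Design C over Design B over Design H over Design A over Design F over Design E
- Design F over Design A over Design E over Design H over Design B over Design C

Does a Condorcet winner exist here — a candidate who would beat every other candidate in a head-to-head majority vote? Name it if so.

There is no Condorcet winner

Head-to-head results (7 voters total):
Design H vs Design F: Design H wins 4–3.
Design H vs Design A: Design H wins 5–2.
Design H vs Design C: Design H wins 6–1.
Design H vs Design E: Design H wins 5–2.
Design H vs Design B: Design B wins 4–3.
Design F vs Design A: Design A wins 4–3.
Design F vs Design C: Design F wins 4–3.
Design F vs Design E: Design F wins 5–2.
Design F vs Design B: Design F wins 4–3.
Design A vs Design C: Design A wins 4–3.
Design A vs Design E: Design A wins 5–2.
Design A vs Design B: Design B wins 4–3.
Design C vs Design E: Design E wins 5–2.
Design C vs Design B: Design B wins 5–2.
Design E vs Design B: Design B wins 5–2.
No candidate beats all others: Design H beats Design F beats Design B beats Design H, a majority cycle.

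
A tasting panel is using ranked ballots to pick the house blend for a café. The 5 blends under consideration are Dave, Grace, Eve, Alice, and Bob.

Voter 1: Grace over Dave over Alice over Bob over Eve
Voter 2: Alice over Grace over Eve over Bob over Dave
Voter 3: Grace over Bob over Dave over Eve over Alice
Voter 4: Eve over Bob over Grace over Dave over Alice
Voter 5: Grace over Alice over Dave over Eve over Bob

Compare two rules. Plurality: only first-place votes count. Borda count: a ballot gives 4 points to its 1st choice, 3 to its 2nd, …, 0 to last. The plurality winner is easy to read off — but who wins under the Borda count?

Plurality first-place counts: Dave 0, Grace 3, Eve 1, Alice 1, Bob 0 → Grace.
Borda totals: Dave 8, Grace 17, Eve 8, Alice 9, Bob 8 → Grace.

Grace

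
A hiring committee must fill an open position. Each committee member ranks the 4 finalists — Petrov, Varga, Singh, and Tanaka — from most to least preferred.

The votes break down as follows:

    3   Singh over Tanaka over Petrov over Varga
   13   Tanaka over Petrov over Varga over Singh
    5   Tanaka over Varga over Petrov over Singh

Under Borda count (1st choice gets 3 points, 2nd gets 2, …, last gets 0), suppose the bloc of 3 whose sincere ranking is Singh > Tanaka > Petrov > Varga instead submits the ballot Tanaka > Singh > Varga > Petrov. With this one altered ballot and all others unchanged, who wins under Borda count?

Tanaka

Borda totals with the altered ballot: Petrov 31, Varga 26, Singh 6, Tanaka 63.
The winner is unchanged: still Tanaka.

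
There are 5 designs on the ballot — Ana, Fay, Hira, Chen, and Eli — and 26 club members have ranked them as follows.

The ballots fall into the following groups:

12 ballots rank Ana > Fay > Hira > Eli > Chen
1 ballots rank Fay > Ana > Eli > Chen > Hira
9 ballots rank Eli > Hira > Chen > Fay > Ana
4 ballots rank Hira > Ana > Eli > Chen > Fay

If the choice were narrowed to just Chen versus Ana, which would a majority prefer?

Ballots ranking Chen above Ana: 9.
Ballots ranking Ana above Chen: 12+1+4 = 17.
Ana wins the head-to-head, 17–9.

Ana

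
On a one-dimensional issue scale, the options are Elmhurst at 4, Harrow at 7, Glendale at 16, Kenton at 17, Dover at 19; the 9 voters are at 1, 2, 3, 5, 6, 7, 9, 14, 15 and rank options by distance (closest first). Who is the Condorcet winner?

Harrow

With single-peaked preferences on a line, the Condorcet winner is the candidate closest to the median voter.
The median voter (position 6) is closest to Harrow at 7.
Check: Harrow vs Kenton — voters closer to Harrow: 7 of 9.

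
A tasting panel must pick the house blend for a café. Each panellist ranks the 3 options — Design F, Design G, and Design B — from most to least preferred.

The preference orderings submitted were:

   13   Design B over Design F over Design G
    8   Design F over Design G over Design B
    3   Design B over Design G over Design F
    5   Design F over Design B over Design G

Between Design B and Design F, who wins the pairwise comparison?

Design B

Ballots ranking Design B above Design F: 13+3 = 16.
Ballots ranking Design F above Design B: 8+5 = 13.
Design B wins the head-to-head, 16–13.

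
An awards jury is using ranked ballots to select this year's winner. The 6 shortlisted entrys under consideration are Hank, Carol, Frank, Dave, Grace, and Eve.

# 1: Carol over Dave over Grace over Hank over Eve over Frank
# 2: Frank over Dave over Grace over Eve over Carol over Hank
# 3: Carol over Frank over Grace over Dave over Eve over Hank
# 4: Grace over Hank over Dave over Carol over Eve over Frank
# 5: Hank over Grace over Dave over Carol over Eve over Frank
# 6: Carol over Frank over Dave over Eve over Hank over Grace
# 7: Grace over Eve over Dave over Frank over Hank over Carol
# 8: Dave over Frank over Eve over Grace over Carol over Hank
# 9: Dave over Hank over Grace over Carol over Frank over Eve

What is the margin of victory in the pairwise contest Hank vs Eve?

Ballots ranking Hank above Eve: 4.
Ballots ranking Eve above Hank: 5.
Eve wins 5–4, a margin of 1.

1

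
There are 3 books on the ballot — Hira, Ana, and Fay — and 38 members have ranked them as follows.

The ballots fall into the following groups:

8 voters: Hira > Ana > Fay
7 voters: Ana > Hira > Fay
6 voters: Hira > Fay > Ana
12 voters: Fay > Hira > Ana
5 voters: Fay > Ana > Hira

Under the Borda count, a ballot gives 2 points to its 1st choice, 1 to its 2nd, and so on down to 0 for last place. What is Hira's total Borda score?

Borda scores:
  Hira: 8·2 + 7·1 + 6·2 + 12·1 + 5·0 = 47
  Ana: 8·1 + 7·2 + 6·0 + 12·0 + 5·1 = 27
  Fay: 8·0 + 7·0 + 6·1 + 12·2 + 5·2 = 40

47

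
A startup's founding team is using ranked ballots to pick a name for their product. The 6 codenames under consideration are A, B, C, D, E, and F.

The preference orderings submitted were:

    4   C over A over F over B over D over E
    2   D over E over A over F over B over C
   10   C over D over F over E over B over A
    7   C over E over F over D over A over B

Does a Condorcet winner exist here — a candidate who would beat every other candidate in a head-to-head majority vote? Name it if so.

C

Head-to-head results (23 voters total):
A vs B: A wins 13–10.
A vs C: C wins 21–2.
A vs D: D wins 19–4.
A vs E: E wins 19–4.
A vs F: F wins 17–6.
B vs C: C wins 21–2.
B vs D: D wins 19–4.
B vs E: E wins 19–4.
B vs F: F wins 23–0.
C vs D: C wins 21–2.
C vs E: C wins 21–2.
C vs F: C wins 21–2.
D vs E: D wins 16–7.
D vs F: D wins 12–11.
E vs F: F wins 14–9.
C beats each rival — A (21–2), B (21–2), D (21–2), E (21–2), F (21–2) — so C is the Condorcet winner.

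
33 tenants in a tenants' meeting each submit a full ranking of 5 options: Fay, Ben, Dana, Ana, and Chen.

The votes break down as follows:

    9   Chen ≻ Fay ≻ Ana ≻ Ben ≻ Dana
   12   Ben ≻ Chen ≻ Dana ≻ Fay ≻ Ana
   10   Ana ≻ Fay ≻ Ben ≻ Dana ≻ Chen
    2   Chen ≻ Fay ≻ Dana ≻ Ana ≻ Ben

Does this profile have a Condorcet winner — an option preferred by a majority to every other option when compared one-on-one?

No

Head-to-head results (33 voters total):
Fay vs Ben: Fay wins 21–12.
Fay vs Dana: Fay wins 21–12.
Fay vs Ana: Fay wins 23–10.
Fay vs Chen: Chen wins 23–10.
Ben vs Dana: Ben wins 31–2.
Ben vs Ana: Ana wins 21–12.
Ben vs Chen: Ben wins 22–11.
Dana vs Ana: Ana wins 19–14.
Dana vs Chen: Chen wins 23–10.
Ana vs Chen: Chen wins 23–10.
No candidate beats all others: Fay beats Ben beats Chen beats Fay, a majority cycle.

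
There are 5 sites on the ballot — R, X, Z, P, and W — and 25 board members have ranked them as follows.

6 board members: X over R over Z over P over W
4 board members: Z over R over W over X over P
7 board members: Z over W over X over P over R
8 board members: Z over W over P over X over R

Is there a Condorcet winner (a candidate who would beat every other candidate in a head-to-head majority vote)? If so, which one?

Z

Head-to-head results (25 voters total):
R vs X: X wins 21–4.
R vs Z: Z wins 19–6.
R vs P: P wins 15–10.
R vs W: W wins 15–10.
X vs Z: Z wins 19–6.
X vs P: X wins 17–8.
X vs W: W wins 19–6.
Z vs P: Z wins 25–0.
Z vs W: Z wins 25–0.
P vs W: W wins 19–6.
Z beats each rival — R (19–6), X (19–6), P (25–0), W (25–0) — so Z is the Condorcet winner.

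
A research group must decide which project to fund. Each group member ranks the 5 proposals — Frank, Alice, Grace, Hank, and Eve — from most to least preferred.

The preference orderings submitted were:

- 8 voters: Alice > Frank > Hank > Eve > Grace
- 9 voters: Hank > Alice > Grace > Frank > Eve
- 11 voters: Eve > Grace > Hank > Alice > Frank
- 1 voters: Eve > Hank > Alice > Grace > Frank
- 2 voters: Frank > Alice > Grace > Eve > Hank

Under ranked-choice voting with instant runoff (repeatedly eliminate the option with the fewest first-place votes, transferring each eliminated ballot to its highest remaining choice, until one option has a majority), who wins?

Alice

Round 1: Eve 12, Hank 9, Alice 8, Frank 2, Grace 0. Grace has the fewest and is eliminated.
Round 2: Eve 12, Hank 9, Alice 8, Frank 2. Frank has the fewest and is eliminated.
Round 3: Eve 12, Alice 10, Hank 9. Hank has the fewest and is eliminated.
Round 4: Alice 19, Eve 12. Alice has a majority.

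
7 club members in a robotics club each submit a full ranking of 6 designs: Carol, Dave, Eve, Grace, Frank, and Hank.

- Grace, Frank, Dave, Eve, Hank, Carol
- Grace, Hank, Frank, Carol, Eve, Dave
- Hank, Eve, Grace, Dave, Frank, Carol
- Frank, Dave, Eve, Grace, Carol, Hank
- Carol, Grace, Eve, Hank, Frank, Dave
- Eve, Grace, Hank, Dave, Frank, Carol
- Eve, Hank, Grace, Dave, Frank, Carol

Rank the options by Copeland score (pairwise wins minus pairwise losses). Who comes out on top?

Pairwise results:
  Carol vs Dave: Dave wins 5–2.
  Carol vs Eve: Eve wins 5–2.
  Carol vs Grace: Grace wins 6–1.
  Carol vs Frank: Frank wins 6–1.
  Carol vs Hank: Hank wins 5–2.
  Dave vs Eve: Eve wins 5–2.
  Dave vs Grace: Grace wins 6–1.
  Dave vs Frank: Frank wins 4–3.
  Dave vs Hank: Hank wins 5–2.
  Eve vs Grace: Eve wins 4–3.
  Eve vs Frank: Eve wins 4–3.
  Eve vs Hank: Eve wins 5–2.
  Grace vs Frank: Grace wins 6–1.
  Grace vs Hank: Grace wins 5–2.
  Frank vs Hank: Hank wins 5–2.
Copeland scores (wins − losses):
  Carol: 0 − 5 = -5
  Dave: 1 − 4 = -3
  Eve: 5 − 0 = 5
  Grace: 4 − 1 = 3
  Frank: 2 − 3 = -1
  Hank: 3 − 2 = 1
Eve has the best Copeland score.

Eve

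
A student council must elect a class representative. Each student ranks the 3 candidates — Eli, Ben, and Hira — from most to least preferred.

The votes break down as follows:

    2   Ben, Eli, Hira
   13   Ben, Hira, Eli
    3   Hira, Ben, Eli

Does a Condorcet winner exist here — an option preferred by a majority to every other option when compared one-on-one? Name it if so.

Ben

Head-to-head results (18 voters total):
Eli vs Ben: Ben wins 18–0.
Eli vs Hira: Hira wins 16–2.
Ben vs Hira: Ben wins 15–3.
Ben beats each rival — Eli (18–0), Hira (15–3) — so Ben is the Condorcet winner.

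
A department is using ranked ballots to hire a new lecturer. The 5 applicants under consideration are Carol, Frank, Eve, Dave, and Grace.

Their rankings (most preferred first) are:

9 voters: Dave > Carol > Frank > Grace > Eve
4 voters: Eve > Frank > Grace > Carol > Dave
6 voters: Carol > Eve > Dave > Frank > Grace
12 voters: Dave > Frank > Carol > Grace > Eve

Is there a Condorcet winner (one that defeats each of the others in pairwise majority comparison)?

Head-to-head results (31 voters total):
Carol vs Frank: Frank wins 16–15.
Carol vs Eve: Carol wins 27–4.
Carol vs Dave: Dave wins 21–10.
Carol vs Grace: Carol wins 27–4.
Frank vs Eve: Frank wins 21–10.
Frank vs Dave: Dave wins 27–4.
Frank vs Grace: Frank wins 31–0.
Eve vs Dave: Dave wins 21–10.
Eve vs Grace: Grace wins 21–10.
Dave vs Grace: Dave wins 27–4.
Dave beats each rival — Carol (21–10), Frank (27–4), Eve (21–10), Grace (27–4) — so Dave is the Condorcet winner.

Yes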